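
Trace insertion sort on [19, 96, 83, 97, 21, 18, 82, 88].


Initial: [19, 96, 83, 97, 21, 18, 82, 88]
Insert 96: [19, 96, 83, 97, 21, 18, 82, 88]
Insert 83: [19, 83, 96, 97, 21, 18, 82, 88]
Insert 97: [19, 83, 96, 97, 21, 18, 82, 88]
Insert 21: [19, 21, 83, 96, 97, 18, 82, 88]
Insert 18: [18, 19, 21, 83, 96, 97, 82, 88]
Insert 82: [18, 19, 21, 82, 83, 96, 97, 88]
Insert 88: [18, 19, 21, 82, 83, 88, 96, 97]

Sorted: [18, 19, 21, 82, 83, 88, 96, 97]


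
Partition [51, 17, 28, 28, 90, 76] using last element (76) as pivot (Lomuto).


Pivot: 76
  51 <= 76: advance i (no swap)
  17 <= 76: advance i (no swap)
  28 <= 76: advance i (no swap)
  28 <= 76: advance i (no swap)
Place pivot at 4: [51, 17, 28, 28, 76, 90]

Partitioned: [51, 17, 28, 28, 76, 90]


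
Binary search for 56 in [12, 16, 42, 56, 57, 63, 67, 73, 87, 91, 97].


Step 1: lo=0, hi=10, mid=5, val=63
Step 2: lo=0, hi=4, mid=2, val=42
Step 3: lo=3, hi=4, mid=3, val=56

Found at index 3


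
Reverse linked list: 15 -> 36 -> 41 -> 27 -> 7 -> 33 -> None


Step 1: curr=15, set curr.next=prev(None) | reversed so far: 15
Step 2: curr=36, set curr.next=prev(15) | reversed so far: 36 -> 15
Step 3: curr=41, set curr.next=prev(36) | reversed so far: 41 -> 36 -> 15
Step 4: curr=27, set curr.next=prev(41) | reversed so far: 27 -> 41 -> 36 -> 15
Step 5: curr=7, set curr.next=prev(27) | reversed so far: 7 -> 27 -> 41 -> 36 -> 15
Step 6: curr=33, set curr.next=prev(7) | reversed so far: 33 -> 7 -> 27 -> 41 -> 36 -> 15

33 -> 7 -> 27 -> 41 -> 36 -> 15 -> None


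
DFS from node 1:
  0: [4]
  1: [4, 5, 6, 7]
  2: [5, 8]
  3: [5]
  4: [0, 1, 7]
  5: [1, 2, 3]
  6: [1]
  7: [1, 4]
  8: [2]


Visit 1, push [7, 6, 5, 4]
Visit 4, push [7, 0]
Visit 0, push []
Visit 7, push []
Visit 5, push [3, 2]
Visit 2, push [8]
Visit 8, push []
Visit 3, push []
Visit 6, push []

DFS order: [1, 4, 0, 7, 5, 2, 8, 3, 6]


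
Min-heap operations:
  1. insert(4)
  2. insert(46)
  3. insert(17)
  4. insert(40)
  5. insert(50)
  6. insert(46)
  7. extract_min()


insert(4) -> [4]
insert(46) -> [4, 46]
insert(17) -> [4, 46, 17]
insert(40) -> [4, 40, 17, 46]
insert(50) -> [4, 40, 17, 46, 50]
insert(46) -> [4, 40, 17, 46, 50, 46]
extract_min()->4, [17, 40, 46, 46, 50]

Final heap: [17, 40, 46, 46, 50]


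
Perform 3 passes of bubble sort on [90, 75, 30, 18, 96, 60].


Initial: [90, 75, 30, 18, 96, 60]
Pass 1: [75, 30, 18, 90, 60, 96] (4 swaps)
Pass 2: [30, 18, 75, 60, 90, 96] (3 swaps)
Pass 3: [18, 30, 60, 75, 90, 96] (2 swaps)

After 3 passes: [18, 30, 60, 75, 90, 96]


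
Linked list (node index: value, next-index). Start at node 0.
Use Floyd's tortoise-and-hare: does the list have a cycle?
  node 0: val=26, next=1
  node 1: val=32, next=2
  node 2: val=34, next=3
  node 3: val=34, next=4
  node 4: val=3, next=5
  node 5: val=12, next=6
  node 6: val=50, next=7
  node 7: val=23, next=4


Floyd's tortoise (slow, +1) and hare (fast, +2):
  init: slow=0, fast=0
  step 1: slow=1, fast=2
  step 2: slow=2, fast=4
  step 3: slow=3, fast=6
  step 4: slow=4, fast=4
  slow == fast at node 4: cycle detected

Cycle: yes


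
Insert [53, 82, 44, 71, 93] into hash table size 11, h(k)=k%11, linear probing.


Insert 53: h=9 -> slot 9
Insert 82: h=5 -> slot 5
Insert 44: h=0 -> slot 0
Insert 71: h=5, 1 probes -> slot 6
Insert 93: h=5, 2 probes -> slot 7

Table: [44, None, None, None, None, 82, 71, 93, None, 53, None]


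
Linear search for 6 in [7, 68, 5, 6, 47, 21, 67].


i=0: 7!=6
i=1: 68!=6
i=2: 5!=6
i=3: 6==6 found!

Found at 3, 4 comps


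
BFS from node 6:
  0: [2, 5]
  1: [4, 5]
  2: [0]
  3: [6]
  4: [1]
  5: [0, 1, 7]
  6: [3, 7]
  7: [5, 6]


Visit 6, enqueue [3, 7]
Visit 3, enqueue []
Visit 7, enqueue [5]
Visit 5, enqueue [0, 1]
Visit 0, enqueue [2]
Visit 1, enqueue [4]
Visit 2, enqueue []
Visit 4, enqueue []

BFS order: [6, 3, 7, 5, 0, 1, 2, 4]


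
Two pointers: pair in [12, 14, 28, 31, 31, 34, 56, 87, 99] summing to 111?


lo=0(12)+hi=8(99)=111

Yes: 12+99=111


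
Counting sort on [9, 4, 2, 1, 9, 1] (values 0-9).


Input: [9, 4, 2, 1, 9, 1]
Counts: [0, 2, 1, 0, 1, 0, 0, 0, 0, 2]

Sorted: [1, 1, 2, 4, 9, 9]


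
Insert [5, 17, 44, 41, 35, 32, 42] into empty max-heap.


Insert 5: [5]
Insert 17: [17, 5]
Insert 44: [44, 5, 17]
Insert 41: [44, 41, 17, 5]
Insert 35: [44, 41, 17, 5, 35]
Insert 32: [44, 41, 32, 5, 35, 17]
Insert 42: [44, 41, 42, 5, 35, 17, 32]

Final heap: [44, 41, 42, 5, 35, 17, 32]


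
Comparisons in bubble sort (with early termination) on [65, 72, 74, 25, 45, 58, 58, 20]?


Algorithm: bubble sort (with early termination)
Input: [65, 72, 74, 25, 45, 58, 58, 20]
Sorted: [20, 25, 45, 58, 58, 65, 72, 74]

28


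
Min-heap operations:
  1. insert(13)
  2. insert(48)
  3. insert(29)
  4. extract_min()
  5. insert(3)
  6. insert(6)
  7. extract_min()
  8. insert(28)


insert(13) -> [13]
insert(48) -> [13, 48]
insert(29) -> [13, 48, 29]
extract_min()->13, [29, 48]
insert(3) -> [3, 48, 29]
insert(6) -> [3, 6, 29, 48]
extract_min()->3, [6, 48, 29]
insert(28) -> [6, 28, 29, 48]

Final heap: [6, 28, 29, 48]


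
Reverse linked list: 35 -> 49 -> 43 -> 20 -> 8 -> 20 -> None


Step 1: curr=35, set curr.next=prev(None) | reversed so far: 35
Step 2: curr=49, set curr.next=prev(35) | reversed so far: 49 -> 35
Step 3: curr=43, set curr.next=prev(49) | reversed so far: 43 -> 49 -> 35
Step 4: curr=20, set curr.next=prev(43) | reversed so far: 20 -> 43 -> 49 -> 35
Step 5: curr=8, set curr.next=prev(20) | reversed so far: 8 -> 20 -> 43 -> 49 -> 35
Step 6: curr=20, set curr.next=prev(8) | reversed so far: 20 -> 8 -> 20 -> 43 -> 49 -> 35

20 -> 8 -> 20 -> 43 -> 49 -> 35 -> None


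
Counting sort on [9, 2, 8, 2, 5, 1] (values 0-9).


Input: [9, 2, 8, 2, 5, 1]
Counts: [0, 1, 2, 0, 0, 1, 0, 0, 1, 1]

Sorted: [1, 2, 2, 5, 8, 9]


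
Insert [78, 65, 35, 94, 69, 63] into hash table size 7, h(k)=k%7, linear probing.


Insert 78: h=1 -> slot 1
Insert 65: h=2 -> slot 2
Insert 35: h=0 -> slot 0
Insert 94: h=3 -> slot 3
Insert 69: h=6 -> slot 6
Insert 63: h=0, 4 probes -> slot 4

Table: [35, 78, 65, 94, 63, None, 69]


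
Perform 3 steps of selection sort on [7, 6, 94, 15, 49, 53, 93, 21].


Initial: [7, 6, 94, 15, 49, 53, 93, 21]
Step 1: min=6 at 1
  Swap: [6, 7, 94, 15, 49, 53, 93, 21]
Step 2: min=7 at 1
  Swap: [6, 7, 94, 15, 49, 53, 93, 21]
Step 3: min=15 at 3
  Swap: [6, 7, 15, 94, 49, 53, 93, 21]

After 3 steps: [6, 7, 15, 94, 49, 53, 93, 21]


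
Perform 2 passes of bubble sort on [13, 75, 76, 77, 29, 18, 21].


Initial: [13, 75, 76, 77, 29, 18, 21]
Pass 1: [13, 75, 76, 29, 18, 21, 77] (3 swaps)
Pass 2: [13, 75, 29, 18, 21, 76, 77] (3 swaps)

After 2 passes: [13, 75, 29, 18, 21, 76, 77]


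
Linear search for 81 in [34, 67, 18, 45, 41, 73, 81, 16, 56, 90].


i=0: 34!=81
i=1: 67!=81
i=2: 18!=81
i=3: 45!=81
i=4: 41!=81
i=5: 73!=81
i=6: 81==81 found!

Found at 6, 7 comps


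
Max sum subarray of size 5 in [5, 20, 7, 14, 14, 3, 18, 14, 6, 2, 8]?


[0:5]: 60
[1:6]: 58
[2:7]: 56
[3:8]: 63
[4:9]: 55
[5:10]: 43
[6:11]: 48

Max: 63 at [3:8]


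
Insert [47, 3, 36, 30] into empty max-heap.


Insert 47: [47]
Insert 3: [47, 3]
Insert 36: [47, 3, 36]
Insert 30: [47, 30, 36, 3]

Final heap: [47, 30, 36, 3]


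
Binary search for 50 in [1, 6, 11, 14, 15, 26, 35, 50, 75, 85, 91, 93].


Step 1: lo=0, hi=11, mid=5, val=26
Step 2: lo=6, hi=11, mid=8, val=75
Step 3: lo=6, hi=7, mid=6, val=35
Step 4: lo=7, hi=7, mid=7, val=50

Found at index 7


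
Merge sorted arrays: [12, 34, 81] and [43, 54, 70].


Take 12 from A
Take 34 from A
Take 43 from B
Take 54 from B
Take 70 from B

Merged: [12, 34, 43, 54, 70, 81]


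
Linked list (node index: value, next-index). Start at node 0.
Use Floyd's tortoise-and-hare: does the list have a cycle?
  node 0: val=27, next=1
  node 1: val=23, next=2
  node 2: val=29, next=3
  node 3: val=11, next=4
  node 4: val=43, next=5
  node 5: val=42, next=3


Floyd's tortoise (slow, +1) and hare (fast, +2):
  init: slow=0, fast=0
  step 1: slow=1, fast=2
  step 2: slow=2, fast=4
  step 3: slow=3, fast=3
  slow == fast at node 3: cycle detected

Cycle: yes


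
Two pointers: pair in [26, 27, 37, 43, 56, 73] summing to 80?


lo=0(26)+hi=5(73)=99
lo=0(26)+hi=4(56)=82
lo=0(26)+hi=3(43)=69
lo=1(27)+hi=3(43)=70
lo=2(37)+hi=3(43)=80

Yes: 37+43=80


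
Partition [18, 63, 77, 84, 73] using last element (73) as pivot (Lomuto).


Pivot: 73
  18 <= 73: advance i (no swap)
  63 <= 73: advance i (no swap)
Place pivot at 2: [18, 63, 73, 84, 77]

Partitioned: [18, 63, 73, 84, 77]


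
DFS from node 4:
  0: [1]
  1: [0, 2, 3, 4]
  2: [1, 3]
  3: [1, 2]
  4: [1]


Visit 4, push [1]
Visit 1, push [3, 2, 0]
Visit 0, push []
Visit 2, push [3]
Visit 3, push []

DFS order: [4, 1, 0, 2, 3]


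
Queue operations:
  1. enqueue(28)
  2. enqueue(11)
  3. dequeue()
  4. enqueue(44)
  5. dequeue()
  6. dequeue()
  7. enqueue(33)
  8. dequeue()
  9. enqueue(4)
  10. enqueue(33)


enqueue(28) -> [28]
enqueue(11) -> [28, 11]
dequeue()->28, [11]
enqueue(44) -> [11, 44]
dequeue()->11, [44]
dequeue()->44, []
enqueue(33) -> [33]
dequeue()->33, []
enqueue(4) -> [4]
enqueue(33) -> [4, 33]

Final queue: [4, 33]


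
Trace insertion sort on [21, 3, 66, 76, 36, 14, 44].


Initial: [21, 3, 66, 76, 36, 14, 44]
Insert 3: [3, 21, 66, 76, 36, 14, 44]
Insert 66: [3, 21, 66, 76, 36, 14, 44]
Insert 76: [3, 21, 66, 76, 36, 14, 44]
Insert 36: [3, 21, 36, 66, 76, 14, 44]
Insert 14: [3, 14, 21, 36, 66, 76, 44]
Insert 44: [3, 14, 21, 36, 44, 66, 76]

Sorted: [3, 14, 21, 36, 44, 66, 76]


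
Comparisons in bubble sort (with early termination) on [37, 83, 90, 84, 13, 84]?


Algorithm: bubble sort (with early termination)
Input: [37, 83, 90, 84, 13, 84]
Sorted: [13, 37, 83, 84, 84, 90]

15


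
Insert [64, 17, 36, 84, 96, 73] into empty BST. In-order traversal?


Insert 64: root
Insert 17: L from 64
Insert 36: L from 64 -> R from 17
Insert 84: R from 64
Insert 96: R from 64 -> R from 84
Insert 73: R from 64 -> L from 84

In-order: [17, 36, 64, 73, 84, 96]


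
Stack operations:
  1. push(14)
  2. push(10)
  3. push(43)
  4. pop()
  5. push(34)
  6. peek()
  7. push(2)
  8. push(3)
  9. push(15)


push(14) -> [14]
push(10) -> [14, 10]
push(43) -> [14, 10, 43]
pop()->43, [14, 10]
push(34) -> [14, 10, 34]
peek()->34
push(2) -> [14, 10, 34, 2]
push(3) -> [14, 10, 34, 2, 3]
push(15) -> [14, 10, 34, 2, 3, 15]

Final stack: [14, 10, 34, 2, 3, 15]


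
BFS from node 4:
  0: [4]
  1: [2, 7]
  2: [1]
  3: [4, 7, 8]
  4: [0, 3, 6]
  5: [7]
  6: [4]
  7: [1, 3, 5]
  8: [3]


Visit 4, enqueue [0, 3, 6]
Visit 0, enqueue []
Visit 3, enqueue [7, 8]
Visit 6, enqueue []
Visit 7, enqueue [1, 5]
Visit 8, enqueue []
Visit 1, enqueue [2]
Visit 5, enqueue []
Visit 2, enqueue []

BFS order: [4, 0, 3, 6, 7, 8, 1, 5, 2]


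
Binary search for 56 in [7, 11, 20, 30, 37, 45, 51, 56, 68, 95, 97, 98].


Step 1: lo=0, hi=11, mid=5, val=45
Step 2: lo=6, hi=11, mid=8, val=68
Step 3: lo=6, hi=7, mid=6, val=51
Step 4: lo=7, hi=7, mid=7, val=56

Found at index 7


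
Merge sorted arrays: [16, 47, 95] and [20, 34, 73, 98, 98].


Take 16 from A
Take 20 from B
Take 34 from B
Take 47 from A
Take 73 from B
Take 95 from A

Merged: [16, 20, 34, 47, 73, 95, 98, 98]


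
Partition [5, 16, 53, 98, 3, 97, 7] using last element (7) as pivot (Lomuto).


Pivot: 7
  5 <= 7: advance i (no swap)
  3 <= 7: swap -> [5, 3, 53, 98, 16, 97, 7]
Place pivot at 2: [5, 3, 7, 98, 16, 97, 53]

Partitioned: [5, 3, 7, 98, 16, 97, 53]


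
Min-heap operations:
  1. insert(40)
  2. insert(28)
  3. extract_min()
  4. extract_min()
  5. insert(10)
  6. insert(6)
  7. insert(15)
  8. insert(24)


insert(40) -> [40]
insert(28) -> [28, 40]
extract_min()->28, [40]
extract_min()->40, []
insert(10) -> [10]
insert(6) -> [6, 10]
insert(15) -> [6, 10, 15]
insert(24) -> [6, 10, 15, 24]

Final heap: [6, 10, 15, 24]


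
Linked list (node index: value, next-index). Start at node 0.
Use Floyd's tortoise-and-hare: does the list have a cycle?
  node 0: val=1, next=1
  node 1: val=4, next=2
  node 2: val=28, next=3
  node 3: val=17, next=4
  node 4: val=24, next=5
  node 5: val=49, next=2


Floyd's tortoise (slow, +1) and hare (fast, +2):
  init: slow=0, fast=0
  step 1: slow=1, fast=2
  step 2: slow=2, fast=4
  step 3: slow=3, fast=2
  step 4: slow=4, fast=4
  slow == fast at node 4: cycle detected

Cycle: yes


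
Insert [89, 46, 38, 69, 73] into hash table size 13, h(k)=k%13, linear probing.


Insert 89: h=11 -> slot 11
Insert 46: h=7 -> slot 7
Insert 38: h=12 -> slot 12
Insert 69: h=4 -> slot 4
Insert 73: h=8 -> slot 8

Table: [None, None, None, None, 69, None, None, 46, 73, None, None, 89, 38]


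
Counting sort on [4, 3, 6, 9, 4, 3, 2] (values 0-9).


Input: [4, 3, 6, 9, 4, 3, 2]
Counts: [0, 0, 1, 2, 2, 0, 1, 0, 0, 1]

Sorted: [2, 3, 3, 4, 4, 6, 9]


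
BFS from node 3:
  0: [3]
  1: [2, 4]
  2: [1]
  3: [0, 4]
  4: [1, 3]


Visit 3, enqueue [0, 4]
Visit 0, enqueue []
Visit 4, enqueue [1]
Visit 1, enqueue [2]
Visit 2, enqueue []

BFS order: [3, 0, 4, 1, 2]


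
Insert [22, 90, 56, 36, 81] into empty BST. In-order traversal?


Insert 22: root
Insert 90: R from 22
Insert 56: R from 22 -> L from 90
Insert 36: R from 22 -> L from 90 -> L from 56
Insert 81: R from 22 -> L from 90 -> R from 56

In-order: [22, 36, 56, 81, 90]


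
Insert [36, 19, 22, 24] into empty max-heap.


Insert 36: [36]
Insert 19: [36, 19]
Insert 22: [36, 19, 22]
Insert 24: [36, 24, 22, 19]

Final heap: [36, 24, 22, 19]


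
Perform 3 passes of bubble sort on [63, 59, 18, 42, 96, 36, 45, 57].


Initial: [63, 59, 18, 42, 96, 36, 45, 57]
Pass 1: [59, 18, 42, 63, 36, 45, 57, 96] (6 swaps)
Pass 2: [18, 42, 59, 36, 45, 57, 63, 96] (5 swaps)
Pass 3: [18, 42, 36, 45, 57, 59, 63, 96] (3 swaps)

After 3 passes: [18, 42, 36, 45, 57, 59, 63, 96]


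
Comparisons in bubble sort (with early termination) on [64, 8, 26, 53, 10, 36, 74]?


Algorithm: bubble sort (with early termination)
Input: [64, 8, 26, 53, 10, 36, 74]
Sorted: [8, 10, 26, 36, 53, 64, 74]

18


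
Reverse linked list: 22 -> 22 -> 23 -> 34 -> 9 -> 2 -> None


Step 1: curr=22, set curr.next=prev(None) | reversed so far: 22
Step 2: curr=22, set curr.next=prev(22) | reversed so far: 22 -> 22
Step 3: curr=23, set curr.next=prev(22) | reversed so far: 23 -> 22 -> 22
Step 4: curr=34, set curr.next=prev(23) | reversed so far: 34 -> 23 -> 22 -> 22
Step 5: curr=9, set curr.next=prev(34) | reversed so far: 9 -> 34 -> 23 -> 22 -> 22
Step 6: curr=2, set curr.next=prev(9) | reversed so far: 2 -> 9 -> 34 -> 23 -> 22 -> 22

2 -> 9 -> 34 -> 23 -> 22 -> 22 -> None


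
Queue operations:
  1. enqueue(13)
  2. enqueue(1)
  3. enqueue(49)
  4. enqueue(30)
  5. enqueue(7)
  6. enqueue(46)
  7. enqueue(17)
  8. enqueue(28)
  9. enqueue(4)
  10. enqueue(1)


enqueue(13) -> [13]
enqueue(1) -> [13, 1]
enqueue(49) -> [13, 1, 49]
enqueue(30) -> [13, 1, 49, 30]
enqueue(7) -> [13, 1, 49, 30, 7]
enqueue(46) -> [13, 1, 49, 30, 7, 46]
enqueue(17) -> [13, 1, 49, 30, 7, 46, 17]
enqueue(28) -> [13, 1, 49, 30, 7, 46, 17, 28]
enqueue(4) -> [13, 1, 49, 30, 7, 46, 17, 28, 4]
enqueue(1) -> [13, 1, 49, 30, 7, 46, 17, 28, 4, 1]

Final queue: [13, 1, 49, 30, 7, 46, 17, 28, 4, 1]


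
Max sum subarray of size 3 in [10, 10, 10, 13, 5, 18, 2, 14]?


[0:3]: 30
[1:4]: 33
[2:5]: 28
[3:6]: 36
[4:7]: 25
[5:8]: 34

Max: 36 at [3:6]


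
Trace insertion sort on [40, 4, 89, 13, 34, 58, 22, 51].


Initial: [40, 4, 89, 13, 34, 58, 22, 51]
Insert 4: [4, 40, 89, 13, 34, 58, 22, 51]
Insert 89: [4, 40, 89, 13, 34, 58, 22, 51]
Insert 13: [4, 13, 40, 89, 34, 58, 22, 51]
Insert 34: [4, 13, 34, 40, 89, 58, 22, 51]
Insert 58: [4, 13, 34, 40, 58, 89, 22, 51]
Insert 22: [4, 13, 22, 34, 40, 58, 89, 51]
Insert 51: [4, 13, 22, 34, 40, 51, 58, 89]

Sorted: [4, 13, 22, 34, 40, 51, 58, 89]


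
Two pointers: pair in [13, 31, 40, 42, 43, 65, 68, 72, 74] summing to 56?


lo=0(13)+hi=8(74)=87
lo=0(13)+hi=7(72)=85
lo=0(13)+hi=6(68)=81
lo=0(13)+hi=5(65)=78
lo=0(13)+hi=4(43)=56

Yes: 13+43=56


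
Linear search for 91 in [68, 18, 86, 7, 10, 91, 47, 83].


i=0: 68!=91
i=1: 18!=91
i=2: 86!=91
i=3: 7!=91
i=4: 10!=91
i=5: 91==91 found!

Found at 5, 6 comps


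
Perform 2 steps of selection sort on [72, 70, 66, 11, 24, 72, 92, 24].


Initial: [72, 70, 66, 11, 24, 72, 92, 24]
Step 1: min=11 at 3
  Swap: [11, 70, 66, 72, 24, 72, 92, 24]
Step 2: min=24 at 4
  Swap: [11, 24, 66, 72, 70, 72, 92, 24]

After 2 steps: [11, 24, 66, 72, 70, 72, 92, 24]


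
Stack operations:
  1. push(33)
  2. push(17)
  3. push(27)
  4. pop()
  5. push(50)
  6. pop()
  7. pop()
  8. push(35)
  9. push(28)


push(33) -> [33]
push(17) -> [33, 17]
push(27) -> [33, 17, 27]
pop()->27, [33, 17]
push(50) -> [33, 17, 50]
pop()->50, [33, 17]
pop()->17, [33]
push(35) -> [33, 35]
push(28) -> [33, 35, 28]

Final stack: [33, 35, 28]


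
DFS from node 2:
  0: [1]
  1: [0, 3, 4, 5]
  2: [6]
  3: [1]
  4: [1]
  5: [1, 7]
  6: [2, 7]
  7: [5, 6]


Visit 2, push [6]
Visit 6, push [7]
Visit 7, push [5]
Visit 5, push [1]
Visit 1, push [4, 3, 0]
Visit 0, push []
Visit 3, push []
Visit 4, push []

DFS order: [2, 6, 7, 5, 1, 0, 3, 4]


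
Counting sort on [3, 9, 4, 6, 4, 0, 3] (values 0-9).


Input: [3, 9, 4, 6, 4, 0, 3]
Counts: [1, 0, 0, 2, 2, 0, 1, 0, 0, 1]

Sorted: [0, 3, 3, 4, 4, 6, 9]


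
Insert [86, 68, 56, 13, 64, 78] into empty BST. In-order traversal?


Insert 86: root
Insert 68: L from 86
Insert 56: L from 86 -> L from 68
Insert 13: L from 86 -> L from 68 -> L from 56
Insert 64: L from 86 -> L from 68 -> R from 56
Insert 78: L from 86 -> R from 68

In-order: [13, 56, 64, 68, 78, 86]


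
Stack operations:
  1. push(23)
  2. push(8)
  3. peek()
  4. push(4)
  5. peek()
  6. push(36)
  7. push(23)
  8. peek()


push(23) -> [23]
push(8) -> [23, 8]
peek()->8
push(4) -> [23, 8, 4]
peek()->4
push(36) -> [23, 8, 4, 36]
push(23) -> [23, 8, 4, 36, 23]
peek()->23

Final stack: [23, 8, 4, 36, 23]


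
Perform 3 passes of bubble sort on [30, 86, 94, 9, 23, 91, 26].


Initial: [30, 86, 94, 9, 23, 91, 26]
Pass 1: [30, 86, 9, 23, 91, 26, 94] (4 swaps)
Pass 2: [30, 9, 23, 86, 26, 91, 94] (3 swaps)
Pass 3: [9, 23, 30, 26, 86, 91, 94] (3 swaps)

After 3 passes: [9, 23, 30, 26, 86, 91, 94]


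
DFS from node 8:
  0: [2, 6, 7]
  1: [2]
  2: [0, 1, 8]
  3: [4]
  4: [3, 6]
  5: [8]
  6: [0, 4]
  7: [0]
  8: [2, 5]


Visit 8, push [5, 2]
Visit 2, push [1, 0]
Visit 0, push [7, 6]
Visit 6, push [4]
Visit 4, push [3]
Visit 3, push []
Visit 7, push []
Visit 1, push []
Visit 5, push []

DFS order: [8, 2, 0, 6, 4, 3, 7, 1, 5]


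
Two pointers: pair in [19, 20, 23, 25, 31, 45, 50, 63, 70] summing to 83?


lo=0(19)+hi=8(70)=89
lo=0(19)+hi=7(63)=82
lo=1(20)+hi=7(63)=83

Yes: 20+63=83


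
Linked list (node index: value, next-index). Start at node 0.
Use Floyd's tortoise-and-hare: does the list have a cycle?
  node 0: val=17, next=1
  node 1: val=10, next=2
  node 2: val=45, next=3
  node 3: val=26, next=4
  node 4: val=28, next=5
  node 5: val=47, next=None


Floyd's tortoise (slow, +1) and hare (fast, +2):
  init: slow=0, fast=0
  step 1: slow=1, fast=2
  step 2: slow=2, fast=4
  step 3: fast 4->5->None, no cycle

Cycle: no


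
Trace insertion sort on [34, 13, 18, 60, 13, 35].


Initial: [34, 13, 18, 60, 13, 35]
Insert 13: [13, 34, 18, 60, 13, 35]
Insert 18: [13, 18, 34, 60, 13, 35]
Insert 60: [13, 18, 34, 60, 13, 35]
Insert 13: [13, 13, 18, 34, 60, 35]
Insert 35: [13, 13, 18, 34, 35, 60]

Sorted: [13, 13, 18, 34, 35, 60]


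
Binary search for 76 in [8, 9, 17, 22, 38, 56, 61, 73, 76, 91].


Step 1: lo=0, hi=9, mid=4, val=38
Step 2: lo=5, hi=9, mid=7, val=73
Step 3: lo=8, hi=9, mid=8, val=76

Found at index 8


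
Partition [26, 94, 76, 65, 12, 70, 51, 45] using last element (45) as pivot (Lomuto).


Pivot: 45
  26 <= 45: advance i (no swap)
  12 <= 45: swap -> [26, 12, 76, 65, 94, 70, 51, 45]
Place pivot at 2: [26, 12, 45, 65, 94, 70, 51, 76]

Partitioned: [26, 12, 45, 65, 94, 70, 51, 76]


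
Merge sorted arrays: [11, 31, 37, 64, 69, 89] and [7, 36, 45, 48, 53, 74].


Take 7 from B
Take 11 from A
Take 31 from A
Take 36 from B
Take 37 from A
Take 45 from B
Take 48 from B
Take 53 from B
Take 64 from A
Take 69 from A
Take 74 from B

Merged: [7, 11, 31, 36, 37, 45, 48, 53, 64, 69, 74, 89]


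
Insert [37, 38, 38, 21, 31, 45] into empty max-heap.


Insert 37: [37]
Insert 38: [38, 37]
Insert 38: [38, 37, 38]
Insert 21: [38, 37, 38, 21]
Insert 31: [38, 37, 38, 21, 31]
Insert 45: [45, 37, 38, 21, 31, 38]

Final heap: [45, 37, 38, 21, 31, 38]


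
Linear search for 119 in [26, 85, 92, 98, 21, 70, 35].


i=0: 26!=119
i=1: 85!=119
i=2: 92!=119
i=3: 98!=119
i=4: 21!=119
i=5: 70!=119
i=6: 35!=119

Not found, 7 comps


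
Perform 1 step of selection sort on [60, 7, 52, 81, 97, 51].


Initial: [60, 7, 52, 81, 97, 51]
Step 1: min=7 at 1
  Swap: [7, 60, 52, 81, 97, 51]

After 1 step: [7, 60, 52, 81, 97, 51]


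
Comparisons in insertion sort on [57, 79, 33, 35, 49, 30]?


Algorithm: insertion sort
Input: [57, 79, 33, 35, 49, 30]
Sorted: [30, 33, 35, 49, 57, 79]

14


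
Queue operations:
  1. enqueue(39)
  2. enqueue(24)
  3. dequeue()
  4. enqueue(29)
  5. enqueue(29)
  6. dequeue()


enqueue(39) -> [39]
enqueue(24) -> [39, 24]
dequeue()->39, [24]
enqueue(29) -> [24, 29]
enqueue(29) -> [24, 29, 29]
dequeue()->24, [29, 29]

Final queue: [29, 29]


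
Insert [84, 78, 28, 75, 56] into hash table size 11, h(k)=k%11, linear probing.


Insert 84: h=7 -> slot 7
Insert 78: h=1 -> slot 1
Insert 28: h=6 -> slot 6
Insert 75: h=9 -> slot 9
Insert 56: h=1, 1 probes -> slot 2

Table: [None, 78, 56, None, None, None, 28, 84, None, 75, None]


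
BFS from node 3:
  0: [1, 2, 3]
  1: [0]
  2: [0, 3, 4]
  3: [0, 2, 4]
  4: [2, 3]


Visit 3, enqueue [0, 2, 4]
Visit 0, enqueue [1]
Visit 2, enqueue []
Visit 4, enqueue []
Visit 1, enqueue []

BFS order: [3, 0, 2, 4, 1]


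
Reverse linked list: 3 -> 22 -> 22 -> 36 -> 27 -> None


Step 1: curr=3, set curr.next=prev(None) | reversed so far: 3
Step 2: curr=22, set curr.next=prev(3) | reversed so far: 22 -> 3
Step 3: curr=22, set curr.next=prev(22) | reversed so far: 22 -> 22 -> 3
Step 4: curr=36, set curr.next=prev(22) | reversed so far: 36 -> 22 -> 22 -> 3
Step 5: curr=27, set curr.next=prev(36) | reversed so far: 27 -> 36 -> 22 -> 22 -> 3

27 -> 36 -> 22 -> 22 -> 3 -> None


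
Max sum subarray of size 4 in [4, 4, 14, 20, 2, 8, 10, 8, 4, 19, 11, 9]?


[0:4]: 42
[1:5]: 40
[2:6]: 44
[3:7]: 40
[4:8]: 28
[5:9]: 30
[6:10]: 41
[7:11]: 42
[8:12]: 43

Max: 44 at [2:6]


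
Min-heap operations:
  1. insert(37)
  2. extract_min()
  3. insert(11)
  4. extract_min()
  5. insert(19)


insert(37) -> [37]
extract_min()->37, []
insert(11) -> [11]
extract_min()->11, []
insert(19) -> [19]

Final heap: [19]


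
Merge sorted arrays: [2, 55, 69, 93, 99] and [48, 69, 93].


Take 2 from A
Take 48 from B
Take 55 from A
Take 69 from A
Take 69 from B
Take 93 from A
Take 93 from B

Merged: [2, 48, 55, 69, 69, 93, 93, 99]


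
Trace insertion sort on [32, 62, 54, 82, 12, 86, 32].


Initial: [32, 62, 54, 82, 12, 86, 32]
Insert 62: [32, 62, 54, 82, 12, 86, 32]
Insert 54: [32, 54, 62, 82, 12, 86, 32]
Insert 82: [32, 54, 62, 82, 12, 86, 32]
Insert 12: [12, 32, 54, 62, 82, 86, 32]
Insert 86: [12, 32, 54, 62, 82, 86, 32]
Insert 32: [12, 32, 32, 54, 62, 82, 86]

Sorted: [12, 32, 32, 54, 62, 82, 86]


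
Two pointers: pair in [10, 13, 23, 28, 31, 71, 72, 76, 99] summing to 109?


lo=0(10)+hi=8(99)=109

Yes: 10+99=109


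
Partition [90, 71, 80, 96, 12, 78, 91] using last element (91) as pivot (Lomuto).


Pivot: 91
  90 <= 91: advance i (no swap)
  71 <= 91: advance i (no swap)
  80 <= 91: advance i (no swap)
  12 <= 91: swap -> [90, 71, 80, 12, 96, 78, 91]
  78 <= 91: swap -> [90, 71, 80, 12, 78, 96, 91]
Place pivot at 5: [90, 71, 80, 12, 78, 91, 96]

Partitioned: [90, 71, 80, 12, 78, 91, 96]


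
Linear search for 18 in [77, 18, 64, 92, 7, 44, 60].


i=0: 77!=18
i=1: 18==18 found!

Found at 1, 2 comps


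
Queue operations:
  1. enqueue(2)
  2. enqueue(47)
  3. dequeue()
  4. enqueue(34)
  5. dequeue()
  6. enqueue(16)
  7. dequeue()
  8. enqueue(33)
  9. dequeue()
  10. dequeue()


enqueue(2) -> [2]
enqueue(47) -> [2, 47]
dequeue()->2, [47]
enqueue(34) -> [47, 34]
dequeue()->47, [34]
enqueue(16) -> [34, 16]
dequeue()->34, [16]
enqueue(33) -> [16, 33]
dequeue()->16, [33]
dequeue()->33, []

Final queue: []


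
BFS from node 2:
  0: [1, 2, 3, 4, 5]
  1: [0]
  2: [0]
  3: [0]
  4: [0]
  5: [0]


Visit 2, enqueue [0]
Visit 0, enqueue [1, 3, 4, 5]
Visit 1, enqueue []
Visit 3, enqueue []
Visit 4, enqueue []
Visit 5, enqueue []

BFS order: [2, 0, 1, 3, 4, 5]


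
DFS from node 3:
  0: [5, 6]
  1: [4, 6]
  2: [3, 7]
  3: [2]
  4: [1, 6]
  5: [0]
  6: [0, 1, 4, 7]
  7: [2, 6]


Visit 3, push [2]
Visit 2, push [7]
Visit 7, push [6]
Visit 6, push [4, 1, 0]
Visit 0, push [5]
Visit 5, push []
Visit 1, push [4]
Visit 4, push []

DFS order: [3, 2, 7, 6, 0, 5, 1, 4]


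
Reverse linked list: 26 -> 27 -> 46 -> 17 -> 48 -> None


Step 1: curr=26, set curr.next=prev(None) | reversed so far: 26
Step 2: curr=27, set curr.next=prev(26) | reversed so far: 27 -> 26
Step 3: curr=46, set curr.next=prev(27) | reversed so far: 46 -> 27 -> 26
Step 4: curr=17, set curr.next=prev(46) | reversed so far: 17 -> 46 -> 27 -> 26
Step 5: curr=48, set curr.next=prev(17) | reversed so far: 48 -> 17 -> 46 -> 27 -> 26

48 -> 17 -> 46 -> 27 -> 26 -> None


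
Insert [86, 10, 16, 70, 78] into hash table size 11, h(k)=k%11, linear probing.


Insert 86: h=9 -> slot 9
Insert 10: h=10 -> slot 10
Insert 16: h=5 -> slot 5
Insert 70: h=4 -> slot 4
Insert 78: h=1 -> slot 1

Table: [None, 78, None, None, 70, 16, None, None, None, 86, 10]


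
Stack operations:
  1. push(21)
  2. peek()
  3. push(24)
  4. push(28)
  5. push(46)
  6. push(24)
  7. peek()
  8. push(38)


push(21) -> [21]
peek()->21
push(24) -> [21, 24]
push(28) -> [21, 24, 28]
push(46) -> [21, 24, 28, 46]
push(24) -> [21, 24, 28, 46, 24]
peek()->24
push(38) -> [21, 24, 28, 46, 24, 38]

Final stack: [21, 24, 28, 46, 24, 38]


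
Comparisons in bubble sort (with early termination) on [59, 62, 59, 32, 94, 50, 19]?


Algorithm: bubble sort (with early termination)
Input: [59, 62, 59, 32, 94, 50, 19]
Sorted: [19, 32, 50, 59, 59, 62, 94]

21


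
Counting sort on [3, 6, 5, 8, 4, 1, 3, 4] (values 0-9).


Input: [3, 6, 5, 8, 4, 1, 3, 4]
Counts: [0, 1, 0, 2, 2, 1, 1, 0, 1, 0]

Sorted: [1, 3, 3, 4, 4, 5, 6, 8]


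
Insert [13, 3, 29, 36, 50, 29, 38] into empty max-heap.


Insert 13: [13]
Insert 3: [13, 3]
Insert 29: [29, 3, 13]
Insert 36: [36, 29, 13, 3]
Insert 50: [50, 36, 13, 3, 29]
Insert 29: [50, 36, 29, 3, 29, 13]
Insert 38: [50, 36, 38, 3, 29, 13, 29]

Final heap: [50, 36, 38, 3, 29, 13, 29]


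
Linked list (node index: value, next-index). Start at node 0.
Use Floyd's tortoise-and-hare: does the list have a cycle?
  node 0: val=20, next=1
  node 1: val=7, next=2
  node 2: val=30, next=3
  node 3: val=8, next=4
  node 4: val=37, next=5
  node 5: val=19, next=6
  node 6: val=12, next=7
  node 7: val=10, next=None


Floyd's tortoise (slow, +1) and hare (fast, +2):
  init: slow=0, fast=0
  step 1: slow=1, fast=2
  step 2: slow=2, fast=4
  step 3: slow=3, fast=6
  step 4: fast 6->7->None, no cycle

Cycle: no


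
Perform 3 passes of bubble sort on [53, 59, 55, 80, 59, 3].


Initial: [53, 59, 55, 80, 59, 3]
Pass 1: [53, 55, 59, 59, 3, 80] (3 swaps)
Pass 2: [53, 55, 59, 3, 59, 80] (1 swaps)
Pass 3: [53, 55, 3, 59, 59, 80] (1 swaps)

After 3 passes: [53, 55, 3, 59, 59, 80]


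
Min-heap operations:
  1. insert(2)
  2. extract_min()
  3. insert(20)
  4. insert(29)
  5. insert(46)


insert(2) -> [2]
extract_min()->2, []
insert(20) -> [20]
insert(29) -> [20, 29]
insert(46) -> [20, 29, 46]

Final heap: [20, 29, 46]


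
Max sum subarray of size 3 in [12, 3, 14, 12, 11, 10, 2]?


[0:3]: 29
[1:4]: 29
[2:5]: 37
[3:6]: 33
[4:7]: 23

Max: 37 at [2:5]


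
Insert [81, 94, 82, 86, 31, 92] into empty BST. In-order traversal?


Insert 81: root
Insert 94: R from 81
Insert 82: R from 81 -> L from 94
Insert 86: R from 81 -> L from 94 -> R from 82
Insert 31: L from 81
Insert 92: R from 81 -> L from 94 -> R from 82 -> R from 86

In-order: [31, 81, 82, 86, 92, 94]


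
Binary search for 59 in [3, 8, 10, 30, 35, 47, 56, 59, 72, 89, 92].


Step 1: lo=0, hi=10, mid=5, val=47
Step 2: lo=6, hi=10, mid=8, val=72
Step 3: lo=6, hi=7, mid=6, val=56
Step 4: lo=7, hi=7, mid=7, val=59

Found at index 7


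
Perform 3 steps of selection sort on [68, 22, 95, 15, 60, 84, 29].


Initial: [68, 22, 95, 15, 60, 84, 29]
Step 1: min=15 at 3
  Swap: [15, 22, 95, 68, 60, 84, 29]
Step 2: min=22 at 1
  Swap: [15, 22, 95, 68, 60, 84, 29]
Step 3: min=29 at 6
  Swap: [15, 22, 29, 68, 60, 84, 95]

After 3 steps: [15, 22, 29, 68, 60, 84, 95]


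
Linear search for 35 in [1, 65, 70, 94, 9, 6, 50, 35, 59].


i=0: 1!=35
i=1: 65!=35
i=2: 70!=35
i=3: 94!=35
i=4: 9!=35
i=5: 6!=35
i=6: 50!=35
i=7: 35==35 found!

Found at 7, 8 comps


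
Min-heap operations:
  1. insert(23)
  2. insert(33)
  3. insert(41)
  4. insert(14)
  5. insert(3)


insert(23) -> [23]
insert(33) -> [23, 33]
insert(41) -> [23, 33, 41]
insert(14) -> [14, 23, 41, 33]
insert(3) -> [3, 14, 41, 33, 23]

Final heap: [3, 14, 41, 33, 23]


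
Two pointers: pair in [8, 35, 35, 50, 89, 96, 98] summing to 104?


lo=0(8)+hi=6(98)=106
lo=0(8)+hi=5(96)=104

Yes: 8+96=104


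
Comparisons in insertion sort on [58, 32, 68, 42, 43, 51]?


Algorithm: insertion sort
Input: [58, 32, 68, 42, 43, 51]
Sorted: [32, 42, 43, 51, 58, 68]

11


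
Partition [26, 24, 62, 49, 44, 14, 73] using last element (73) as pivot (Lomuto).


Pivot: 73
  26 <= 73: advance i (no swap)
  24 <= 73: advance i (no swap)
  62 <= 73: advance i (no swap)
  49 <= 73: advance i (no swap)
  44 <= 73: advance i (no swap)
  14 <= 73: advance i (no swap)
Place pivot at 6: [26, 24, 62, 49, 44, 14, 73]

Partitioned: [26, 24, 62, 49, 44, 14, 73]


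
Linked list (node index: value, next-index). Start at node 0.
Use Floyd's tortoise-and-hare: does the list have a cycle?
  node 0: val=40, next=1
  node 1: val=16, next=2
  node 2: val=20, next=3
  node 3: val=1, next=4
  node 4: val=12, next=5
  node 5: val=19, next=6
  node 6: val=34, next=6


Floyd's tortoise (slow, +1) and hare (fast, +2):
  init: slow=0, fast=0
  step 1: slow=1, fast=2
  step 2: slow=2, fast=4
  step 3: slow=3, fast=6
  step 4: slow=4, fast=6
  step 5: slow=5, fast=6
  step 6: slow=6, fast=6
  slow == fast at node 6: cycle detected

Cycle: yes


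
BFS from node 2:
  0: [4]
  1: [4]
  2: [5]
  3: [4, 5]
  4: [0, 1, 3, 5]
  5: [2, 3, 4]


Visit 2, enqueue [5]
Visit 5, enqueue [3, 4]
Visit 3, enqueue []
Visit 4, enqueue [0, 1]
Visit 0, enqueue []
Visit 1, enqueue []

BFS order: [2, 5, 3, 4, 0, 1]


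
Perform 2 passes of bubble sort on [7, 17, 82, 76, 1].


Initial: [7, 17, 82, 76, 1]
Pass 1: [7, 17, 76, 1, 82] (2 swaps)
Pass 2: [7, 17, 1, 76, 82] (1 swaps)

After 2 passes: [7, 17, 1, 76, 82]


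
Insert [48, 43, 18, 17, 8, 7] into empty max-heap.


Insert 48: [48]
Insert 43: [48, 43]
Insert 18: [48, 43, 18]
Insert 17: [48, 43, 18, 17]
Insert 8: [48, 43, 18, 17, 8]
Insert 7: [48, 43, 18, 17, 8, 7]

Final heap: [48, 43, 18, 17, 8, 7]


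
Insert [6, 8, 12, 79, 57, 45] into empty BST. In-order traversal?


Insert 6: root
Insert 8: R from 6
Insert 12: R from 6 -> R from 8
Insert 79: R from 6 -> R from 8 -> R from 12
Insert 57: R from 6 -> R from 8 -> R from 12 -> L from 79
Insert 45: R from 6 -> R from 8 -> R from 12 -> L from 79 -> L from 57

In-order: [6, 8, 12, 45, 57, 79]


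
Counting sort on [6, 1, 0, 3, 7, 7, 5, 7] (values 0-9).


Input: [6, 1, 0, 3, 7, 7, 5, 7]
Counts: [1, 1, 0, 1, 0, 1, 1, 3, 0, 0]

Sorted: [0, 1, 3, 5, 6, 7, 7, 7]


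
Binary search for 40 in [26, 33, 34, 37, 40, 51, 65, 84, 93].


Step 1: lo=0, hi=8, mid=4, val=40

Found at index 4


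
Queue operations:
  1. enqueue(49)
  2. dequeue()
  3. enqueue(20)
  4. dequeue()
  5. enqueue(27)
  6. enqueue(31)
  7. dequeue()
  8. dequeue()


enqueue(49) -> [49]
dequeue()->49, []
enqueue(20) -> [20]
dequeue()->20, []
enqueue(27) -> [27]
enqueue(31) -> [27, 31]
dequeue()->27, [31]
dequeue()->31, []

Final queue: []


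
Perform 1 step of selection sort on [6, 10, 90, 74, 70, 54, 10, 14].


Initial: [6, 10, 90, 74, 70, 54, 10, 14]
Step 1: min=6 at 0
  Swap: [6, 10, 90, 74, 70, 54, 10, 14]

After 1 step: [6, 10, 90, 74, 70, 54, 10, 14]


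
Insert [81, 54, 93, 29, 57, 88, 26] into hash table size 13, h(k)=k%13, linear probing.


Insert 81: h=3 -> slot 3
Insert 54: h=2 -> slot 2
Insert 93: h=2, 2 probes -> slot 4
Insert 29: h=3, 2 probes -> slot 5
Insert 57: h=5, 1 probes -> slot 6
Insert 88: h=10 -> slot 10
Insert 26: h=0 -> slot 0

Table: [26, None, 54, 81, 93, 29, 57, None, None, None, 88, None, None]


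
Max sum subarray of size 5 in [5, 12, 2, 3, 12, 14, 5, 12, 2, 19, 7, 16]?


[0:5]: 34
[1:6]: 43
[2:7]: 36
[3:8]: 46
[4:9]: 45
[5:10]: 52
[6:11]: 45
[7:12]: 56

Max: 56 at [7:12]


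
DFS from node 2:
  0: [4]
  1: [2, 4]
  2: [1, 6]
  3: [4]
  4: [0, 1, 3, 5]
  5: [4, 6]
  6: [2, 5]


Visit 2, push [6, 1]
Visit 1, push [4]
Visit 4, push [5, 3, 0]
Visit 0, push []
Visit 3, push []
Visit 5, push [6]
Visit 6, push []

DFS order: [2, 1, 4, 0, 3, 5, 6]


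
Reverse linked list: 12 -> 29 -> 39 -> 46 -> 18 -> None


Step 1: curr=12, set curr.next=prev(None) | reversed so far: 12
Step 2: curr=29, set curr.next=prev(12) | reversed so far: 29 -> 12
Step 3: curr=39, set curr.next=prev(29) | reversed so far: 39 -> 29 -> 12
Step 4: curr=46, set curr.next=prev(39) | reversed so far: 46 -> 39 -> 29 -> 12
Step 5: curr=18, set curr.next=prev(46) | reversed so far: 18 -> 46 -> 39 -> 29 -> 12

18 -> 46 -> 39 -> 29 -> 12 -> None


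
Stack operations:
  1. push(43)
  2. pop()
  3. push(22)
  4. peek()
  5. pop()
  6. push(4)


push(43) -> [43]
pop()->43, []
push(22) -> [22]
peek()->22
pop()->22, []
push(4) -> [4]

Final stack: [4]


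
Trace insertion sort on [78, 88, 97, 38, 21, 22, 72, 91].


Initial: [78, 88, 97, 38, 21, 22, 72, 91]
Insert 88: [78, 88, 97, 38, 21, 22, 72, 91]
Insert 97: [78, 88, 97, 38, 21, 22, 72, 91]
Insert 38: [38, 78, 88, 97, 21, 22, 72, 91]
Insert 21: [21, 38, 78, 88, 97, 22, 72, 91]
Insert 22: [21, 22, 38, 78, 88, 97, 72, 91]
Insert 72: [21, 22, 38, 72, 78, 88, 97, 91]
Insert 91: [21, 22, 38, 72, 78, 88, 91, 97]

Sorted: [21, 22, 38, 72, 78, 88, 91, 97]


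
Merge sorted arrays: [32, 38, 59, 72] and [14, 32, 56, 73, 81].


Take 14 from B
Take 32 from A
Take 32 from B
Take 38 from A
Take 56 from B
Take 59 from A
Take 72 from A

Merged: [14, 32, 32, 38, 56, 59, 72, 73, 81]


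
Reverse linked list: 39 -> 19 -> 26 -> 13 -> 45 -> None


Step 1: curr=39, set curr.next=prev(None) | reversed so far: 39
Step 2: curr=19, set curr.next=prev(39) | reversed so far: 19 -> 39
Step 3: curr=26, set curr.next=prev(19) | reversed so far: 26 -> 19 -> 39
Step 4: curr=13, set curr.next=prev(26) | reversed so far: 13 -> 26 -> 19 -> 39
Step 5: curr=45, set curr.next=prev(13) | reversed so far: 45 -> 13 -> 26 -> 19 -> 39

45 -> 13 -> 26 -> 19 -> 39 -> None


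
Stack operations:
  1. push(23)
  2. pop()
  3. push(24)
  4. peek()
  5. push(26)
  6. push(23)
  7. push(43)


push(23) -> [23]
pop()->23, []
push(24) -> [24]
peek()->24
push(26) -> [24, 26]
push(23) -> [24, 26, 23]
push(43) -> [24, 26, 23, 43]

Final stack: [24, 26, 23, 43]


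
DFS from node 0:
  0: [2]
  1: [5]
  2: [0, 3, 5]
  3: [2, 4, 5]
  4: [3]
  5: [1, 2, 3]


Visit 0, push [2]
Visit 2, push [5, 3]
Visit 3, push [5, 4]
Visit 4, push []
Visit 5, push [1]
Visit 1, push []

DFS order: [0, 2, 3, 4, 5, 1]


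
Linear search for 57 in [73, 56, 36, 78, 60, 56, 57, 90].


i=0: 73!=57
i=1: 56!=57
i=2: 36!=57
i=3: 78!=57
i=4: 60!=57
i=5: 56!=57
i=6: 57==57 found!

Found at 6, 7 comps


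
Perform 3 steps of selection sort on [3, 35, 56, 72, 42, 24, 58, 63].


Initial: [3, 35, 56, 72, 42, 24, 58, 63]
Step 1: min=3 at 0
  Swap: [3, 35, 56, 72, 42, 24, 58, 63]
Step 2: min=24 at 5
  Swap: [3, 24, 56, 72, 42, 35, 58, 63]
Step 3: min=35 at 5
  Swap: [3, 24, 35, 72, 42, 56, 58, 63]

After 3 steps: [3, 24, 35, 72, 42, 56, 58, 63]


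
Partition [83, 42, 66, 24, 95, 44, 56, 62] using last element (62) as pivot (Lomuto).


Pivot: 62
  42 <= 62: swap -> [42, 83, 66, 24, 95, 44, 56, 62]
  24 <= 62: swap -> [42, 24, 66, 83, 95, 44, 56, 62]
  44 <= 62: swap -> [42, 24, 44, 83, 95, 66, 56, 62]
  56 <= 62: swap -> [42, 24, 44, 56, 95, 66, 83, 62]
Place pivot at 4: [42, 24, 44, 56, 62, 66, 83, 95]

Partitioned: [42, 24, 44, 56, 62, 66, 83, 95]


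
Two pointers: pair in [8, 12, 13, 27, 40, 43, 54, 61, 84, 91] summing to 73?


lo=0(8)+hi=9(91)=99
lo=0(8)+hi=8(84)=92
lo=0(8)+hi=7(61)=69
lo=1(12)+hi=7(61)=73

Yes: 12+61=73


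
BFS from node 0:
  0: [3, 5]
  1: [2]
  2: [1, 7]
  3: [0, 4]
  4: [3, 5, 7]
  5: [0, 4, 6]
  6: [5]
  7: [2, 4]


Visit 0, enqueue [3, 5]
Visit 3, enqueue [4]
Visit 5, enqueue [6]
Visit 4, enqueue [7]
Visit 6, enqueue []
Visit 7, enqueue [2]
Visit 2, enqueue [1]
Visit 1, enqueue []

BFS order: [0, 3, 5, 4, 6, 7, 2, 1]


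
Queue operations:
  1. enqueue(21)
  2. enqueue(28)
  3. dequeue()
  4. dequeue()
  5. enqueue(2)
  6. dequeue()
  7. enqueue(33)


enqueue(21) -> [21]
enqueue(28) -> [21, 28]
dequeue()->21, [28]
dequeue()->28, []
enqueue(2) -> [2]
dequeue()->2, []
enqueue(33) -> [33]

Final queue: [33]


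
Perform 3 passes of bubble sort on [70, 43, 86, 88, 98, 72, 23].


Initial: [70, 43, 86, 88, 98, 72, 23]
Pass 1: [43, 70, 86, 88, 72, 23, 98] (3 swaps)
Pass 2: [43, 70, 86, 72, 23, 88, 98] (2 swaps)
Pass 3: [43, 70, 72, 23, 86, 88, 98] (2 swaps)

After 3 passes: [43, 70, 72, 23, 86, 88, 98]


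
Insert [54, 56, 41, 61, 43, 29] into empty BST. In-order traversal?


Insert 54: root
Insert 56: R from 54
Insert 41: L from 54
Insert 61: R from 54 -> R from 56
Insert 43: L from 54 -> R from 41
Insert 29: L from 54 -> L from 41

In-order: [29, 41, 43, 54, 56, 61]


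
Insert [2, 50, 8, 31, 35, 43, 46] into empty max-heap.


Insert 2: [2]
Insert 50: [50, 2]
Insert 8: [50, 2, 8]
Insert 31: [50, 31, 8, 2]
Insert 35: [50, 35, 8, 2, 31]
Insert 43: [50, 35, 43, 2, 31, 8]
Insert 46: [50, 35, 46, 2, 31, 8, 43]

Final heap: [50, 35, 46, 2, 31, 8, 43]


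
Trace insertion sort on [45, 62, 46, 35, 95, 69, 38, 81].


Initial: [45, 62, 46, 35, 95, 69, 38, 81]
Insert 62: [45, 62, 46, 35, 95, 69, 38, 81]
Insert 46: [45, 46, 62, 35, 95, 69, 38, 81]
Insert 35: [35, 45, 46, 62, 95, 69, 38, 81]
Insert 95: [35, 45, 46, 62, 95, 69, 38, 81]
Insert 69: [35, 45, 46, 62, 69, 95, 38, 81]
Insert 38: [35, 38, 45, 46, 62, 69, 95, 81]
Insert 81: [35, 38, 45, 46, 62, 69, 81, 95]

Sorted: [35, 38, 45, 46, 62, 69, 81, 95]


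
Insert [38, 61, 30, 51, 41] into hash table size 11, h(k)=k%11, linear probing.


Insert 38: h=5 -> slot 5
Insert 61: h=6 -> slot 6
Insert 30: h=8 -> slot 8
Insert 51: h=7 -> slot 7
Insert 41: h=8, 1 probes -> slot 9

Table: [None, None, None, None, None, 38, 61, 51, 30, 41, None]


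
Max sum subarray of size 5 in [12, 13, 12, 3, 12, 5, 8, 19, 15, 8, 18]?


[0:5]: 52
[1:6]: 45
[2:7]: 40
[3:8]: 47
[4:9]: 59
[5:10]: 55
[6:11]: 68

Max: 68 at [6:11]


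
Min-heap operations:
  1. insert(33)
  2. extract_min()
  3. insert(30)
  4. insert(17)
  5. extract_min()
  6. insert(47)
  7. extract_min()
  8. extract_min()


insert(33) -> [33]
extract_min()->33, []
insert(30) -> [30]
insert(17) -> [17, 30]
extract_min()->17, [30]
insert(47) -> [30, 47]
extract_min()->30, [47]
extract_min()->47, []

Final heap: []


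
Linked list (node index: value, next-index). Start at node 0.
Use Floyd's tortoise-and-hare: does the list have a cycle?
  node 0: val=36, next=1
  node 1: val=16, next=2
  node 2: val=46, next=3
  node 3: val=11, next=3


Floyd's tortoise (slow, +1) and hare (fast, +2):
  init: slow=0, fast=0
  step 1: slow=1, fast=2
  step 2: slow=2, fast=3
  step 3: slow=3, fast=3
  slow == fast at node 3: cycle detected

Cycle: yes
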